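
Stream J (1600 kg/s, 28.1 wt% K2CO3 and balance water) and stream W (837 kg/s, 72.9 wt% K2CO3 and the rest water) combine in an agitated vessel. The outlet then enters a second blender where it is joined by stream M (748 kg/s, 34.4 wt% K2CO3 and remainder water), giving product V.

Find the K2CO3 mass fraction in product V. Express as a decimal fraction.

Overall, product flow = 3185 kg/s.
K2CO3 in = 1600×0.281 + 837×0.729 + 748×0.344 = 1317.1 kg/s.
K2CO3 fraction in V = 0.414.

0.414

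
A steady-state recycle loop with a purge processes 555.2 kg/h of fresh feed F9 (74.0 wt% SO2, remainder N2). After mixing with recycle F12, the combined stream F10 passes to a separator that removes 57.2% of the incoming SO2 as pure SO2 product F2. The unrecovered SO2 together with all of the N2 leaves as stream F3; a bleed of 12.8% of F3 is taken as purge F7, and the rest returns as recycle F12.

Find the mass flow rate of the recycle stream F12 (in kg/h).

N2 enters only via F9 and leaves only via the purge: 555.2×0.260 = 0.128×(N2 in F3), and the separator passes all N2, so N2 in F10 = N2 in F3 = 1127.8 kg/h.
SO2 in F10: m_A = 555.2×0.740 + (1−0.128)·(1−0.572)·m_A, so m_A = 410.85/0.6268 = 655.49 kg/h.
F3 = (1−0.572)×655.49 + 1127.8 = 1408.3 kg/h.
Recycle F12 = (1−0.128)×1408.3 = 1228 kg/h.

1228 kg/h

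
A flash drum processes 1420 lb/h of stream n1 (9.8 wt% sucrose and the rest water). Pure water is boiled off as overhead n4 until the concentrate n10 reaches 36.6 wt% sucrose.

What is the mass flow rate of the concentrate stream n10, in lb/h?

380.2 lb/h

sucrose is conserved: 1420×0.098 = 139.16 lb/h all reports to the concentrate.
Concentrate = 139.16/(target fraction) = 380.22 lb/h.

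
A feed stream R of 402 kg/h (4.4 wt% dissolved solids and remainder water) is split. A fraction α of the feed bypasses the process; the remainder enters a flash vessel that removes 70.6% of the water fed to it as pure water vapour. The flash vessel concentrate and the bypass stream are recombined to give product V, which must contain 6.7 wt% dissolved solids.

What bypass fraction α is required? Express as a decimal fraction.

0.491

All 402×0.044 = 17.688 kg/h of dissolved solids reaches V, so V = 17.688/0.067 = 264 kg/h and vapour = 138 kg/h.
The evaporator receives (1−α)·402 of feed at 0.956 water and removes 0.706 of that water:
0.706×0.956×(1−α)×402 = 138
(1−α) = 138/271.32 = 0.5086;  α = 0.4914.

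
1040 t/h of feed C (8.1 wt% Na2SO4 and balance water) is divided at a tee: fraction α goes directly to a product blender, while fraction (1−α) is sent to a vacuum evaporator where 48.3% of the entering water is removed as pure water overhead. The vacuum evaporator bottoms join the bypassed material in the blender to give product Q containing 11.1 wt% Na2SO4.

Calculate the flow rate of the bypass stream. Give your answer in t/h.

406.8 t/h

All 1040×0.081 = 84.24 t/h of Na2SO4 reaches Q, so Q = 84.24/0.111 = 758.92 t/h and vapour = 281.08 t/h.
The evaporator receives (1−α)·1040 of feed at 0.919 water and removes 0.483 of that water:
0.483×0.919×(1−α)×1040 = 281.08
(1−α) = 281.08/461.63 = 0.6089;  α = 0.3911.
Bypass flow = 0.3911×1040 = 406.76 t/h.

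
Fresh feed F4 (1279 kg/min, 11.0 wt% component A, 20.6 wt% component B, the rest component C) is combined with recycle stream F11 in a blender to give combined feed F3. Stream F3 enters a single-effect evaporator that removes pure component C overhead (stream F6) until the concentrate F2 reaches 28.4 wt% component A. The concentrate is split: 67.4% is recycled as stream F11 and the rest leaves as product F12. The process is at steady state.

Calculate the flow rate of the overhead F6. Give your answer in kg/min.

783.6 kg/min

Overall component A balance (none leaves overhead): component A in fresh feed = component A in product, i.e. 1279×0.110 = (1−0.674)·F2·0.284.
F2 = 140.69/(0.284×0.326) = 1519.6 kg/min.
Recycle F11 = 0.674×1519.6 = 1024.2 kg/min.
Combined feed F3 = 1279 + 1024.2 = 2303.2 kg/min.
Overhead F6 = F3 − F2 = 2303.2 − 1519.6 = 783.61 kg/min.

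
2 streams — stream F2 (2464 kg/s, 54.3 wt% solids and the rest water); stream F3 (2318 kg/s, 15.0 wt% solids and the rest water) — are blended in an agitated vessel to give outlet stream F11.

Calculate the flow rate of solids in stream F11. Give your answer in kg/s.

1686 kg/s

solids out = solids in = 2464×0.543 + 2318×0.150 = 1685.7 kg/s.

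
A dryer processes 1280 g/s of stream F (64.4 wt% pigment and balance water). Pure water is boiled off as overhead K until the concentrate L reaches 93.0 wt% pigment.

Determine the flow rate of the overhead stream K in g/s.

393.6 g/s

pigment is conserved: 1280×0.644 = 824.32 g/s all reports to the concentrate.
Concentrate = 824.32/(target fraction) = 886.37 g/s.
Overhead = 1280 − 886.37 = 393.63 g/s.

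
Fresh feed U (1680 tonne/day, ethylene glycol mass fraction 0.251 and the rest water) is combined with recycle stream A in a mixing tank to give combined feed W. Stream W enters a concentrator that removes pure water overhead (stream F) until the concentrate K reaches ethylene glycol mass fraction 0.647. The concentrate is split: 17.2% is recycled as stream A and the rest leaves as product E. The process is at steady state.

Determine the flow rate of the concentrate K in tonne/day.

Overall ethylene glycol balance (none leaves overhead): ethylene glycol in fresh feed = ethylene glycol in product, i.e. 1680×0.251 = (1−0.172)·K·0.647.
K = 421.68/(0.647×0.828) = 787.13 tonne/day.

787.1 tonne/day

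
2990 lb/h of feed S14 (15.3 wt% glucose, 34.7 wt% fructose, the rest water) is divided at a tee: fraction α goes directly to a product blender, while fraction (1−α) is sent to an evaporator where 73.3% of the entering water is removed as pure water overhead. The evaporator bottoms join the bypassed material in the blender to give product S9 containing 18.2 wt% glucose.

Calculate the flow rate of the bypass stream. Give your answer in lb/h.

All 2990×0.153 = 457.47 lb/h of glucose reaches S9, so S9 = 457.47/0.182 = 2513.6 lb/h and vapour = 476.43 lb/h.
The evaporator receives (1−α)·2990 of feed at 0.500 water and removes 0.733 of that water:
0.733×0.500×(1−α)×2990 = 476.43
(1−α) = 476.43/1095.8 = 0.4348;  α = 0.5652.
Bypass flow = 0.5652×2990 = 1690.1 lb/h.

1690 lb/h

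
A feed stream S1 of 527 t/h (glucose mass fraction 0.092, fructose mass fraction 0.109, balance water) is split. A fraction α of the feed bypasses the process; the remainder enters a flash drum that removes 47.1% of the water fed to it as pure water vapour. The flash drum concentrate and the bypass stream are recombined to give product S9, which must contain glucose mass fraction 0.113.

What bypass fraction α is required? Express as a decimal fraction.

0.506

All 527×0.092 = 48.484 t/h of glucose reaches S9, so S9 = 48.484/0.113 = 429.06 t/h and vapour = 97.938 t/h.
The evaporator receives (1−α)·527 of feed at 0.799 water and removes 0.471 of that water:
0.471×0.799×(1−α)×527 = 97.938
(1−α) = 97.938/198.33 = 0.4938;  α = 0.5062.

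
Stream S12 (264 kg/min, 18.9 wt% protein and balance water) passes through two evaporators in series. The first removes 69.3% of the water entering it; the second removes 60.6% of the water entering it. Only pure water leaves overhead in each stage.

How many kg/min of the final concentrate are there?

75.79 kg/min

water in feed = 264×0.811 = 214.1 kg/min.
After stage 1: water left = (1−0.693)×214.1 = 65.73; stream total = 115.63 kg/min.
After stage 2: water left = (1−0.606)×65.73 = 25.898; final concentrate = 75.794 kg/min.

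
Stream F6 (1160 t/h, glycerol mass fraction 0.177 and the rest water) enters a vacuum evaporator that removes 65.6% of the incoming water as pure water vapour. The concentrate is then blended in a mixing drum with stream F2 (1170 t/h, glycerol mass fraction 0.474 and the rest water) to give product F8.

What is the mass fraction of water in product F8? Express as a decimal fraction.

Vapour removed = 0.656×0.823×1160 = 626.27 t/h; concentrate = 533.73 t/h.
water reaching the mixer = 328.41 (from concentrate) + 1170×0.526 = 943.83 t/h.
Product flow = 533.73 + 1170 = 1703.7 t/h; water fraction = 0.554.

0.554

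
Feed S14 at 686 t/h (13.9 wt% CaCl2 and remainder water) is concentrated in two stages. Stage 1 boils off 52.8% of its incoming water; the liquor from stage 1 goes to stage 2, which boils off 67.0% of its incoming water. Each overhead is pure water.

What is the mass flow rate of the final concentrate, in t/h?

187.4 t/h

water in feed = 686×0.861 = 590.65 t/h.
After stage 1: water left = (1−0.528)×590.65 = 278.78; stream total = 374.14 t/h.
After stage 2: water left = (1−0.670)×278.78 = 91.999; final concentrate = 187.35 t/h.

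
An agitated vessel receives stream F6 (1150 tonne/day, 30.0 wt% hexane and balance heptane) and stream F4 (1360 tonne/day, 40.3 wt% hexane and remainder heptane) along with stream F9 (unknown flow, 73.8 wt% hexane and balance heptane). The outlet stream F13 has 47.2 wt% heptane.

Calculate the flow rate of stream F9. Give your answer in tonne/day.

Let F9 be the unknown flow. Total out = 2510 + F9.
heptane balance: 1616.9 + 0.262·F9 = 0.472·(2510 + F9)
(0.262 − 0.472)·F9 = 0.472×2510 − 1616.9 = -432.2
F9 = -432.2 / -0.210 = 2058.1 tonne/day

2058 tonne/day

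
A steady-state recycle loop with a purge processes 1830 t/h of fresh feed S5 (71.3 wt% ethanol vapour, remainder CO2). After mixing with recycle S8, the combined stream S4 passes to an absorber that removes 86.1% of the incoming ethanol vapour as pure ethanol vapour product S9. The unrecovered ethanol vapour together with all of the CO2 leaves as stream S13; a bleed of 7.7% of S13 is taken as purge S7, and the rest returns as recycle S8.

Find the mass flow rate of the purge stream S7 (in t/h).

CO2 enters only via S5 and leaves only via the purge: 1830×0.287 = 0.077×(CO2 in S13), and the absorber passes all CO2, so CO2 in S4 = CO2 in S13 = 6820.9 t/h.
ethanol vapour in S4: m_A = 1830×0.713 + (1−0.077)·(1−0.861)·m_A, so m_A = 1304.8/0.8717 = 1496.8 t/h.
S13 = (1−0.861)×1496.8 + 6820.9 = 7029 t/h.
Purge S7 = 0.077×7029 = 541.23 t/h.

541.2 t/h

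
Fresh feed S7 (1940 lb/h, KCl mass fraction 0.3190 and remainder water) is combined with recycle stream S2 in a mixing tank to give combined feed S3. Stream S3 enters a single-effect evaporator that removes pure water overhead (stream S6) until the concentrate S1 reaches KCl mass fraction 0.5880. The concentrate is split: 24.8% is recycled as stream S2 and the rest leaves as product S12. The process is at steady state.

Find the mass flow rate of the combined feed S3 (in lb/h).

2287 lb/h

Overall KCl balance (none leaves overhead): KCl in fresh feed = KCl in product, i.e. 1940×0.319 = (1−0.248)·S1·0.588.
S1 = 618.86/(0.588×0.752) = 1399.6 lb/h.
Recycle S2 = 0.248×1399.6 = 347.1 lb/h.
Combined feed S3 = 1940 + 347.1 = 2287.1 lb/h.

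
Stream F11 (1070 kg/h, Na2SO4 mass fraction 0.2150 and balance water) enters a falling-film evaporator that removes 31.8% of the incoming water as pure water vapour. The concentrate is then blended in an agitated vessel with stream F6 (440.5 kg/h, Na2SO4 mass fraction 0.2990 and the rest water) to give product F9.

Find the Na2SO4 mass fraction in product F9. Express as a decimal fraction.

0.2909

Vapour removed = 0.318×0.785×1070 = 267.1 kg/h; concentrate = 802.9 kg/h.
Na2SO4 reaching the mixer = 230.05 (from concentrate) + 440.5×0.299 = 361.76 kg/h.
Product flow = 802.9 + 440.5 = 1243.4 kg/h; Na2SO4 fraction = 0.2909.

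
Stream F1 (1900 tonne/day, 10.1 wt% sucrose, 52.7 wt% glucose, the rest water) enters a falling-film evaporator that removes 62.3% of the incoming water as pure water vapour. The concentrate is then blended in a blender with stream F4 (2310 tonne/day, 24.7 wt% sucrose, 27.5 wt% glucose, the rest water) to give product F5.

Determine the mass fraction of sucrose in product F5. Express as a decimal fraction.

Vapour removed = 0.623×0.372×1900 = 440.34 tonne/day; concentrate = 1459.7 tonne/day.
sucrose reaching the mixer = 191.9 (from concentrate) + 2310×0.247 = 762.47 tonne/day.
Product flow = 1459.7 + 2310 = 3769.7 tonne/day; sucrose fraction = 0.2023.

0.2023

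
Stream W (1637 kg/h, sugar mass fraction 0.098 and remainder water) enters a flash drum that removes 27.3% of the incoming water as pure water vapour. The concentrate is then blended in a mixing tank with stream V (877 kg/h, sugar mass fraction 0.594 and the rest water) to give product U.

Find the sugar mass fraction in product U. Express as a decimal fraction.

Vapour removed = 0.273×0.902×1637 = 403.1 kg/h; concentrate = 1233.9 kg/h.
sugar reaching the mixer = 160.43 (from concentrate) + 877×0.594 = 681.36 kg/h.
Product flow = 1233.9 + 877 = 2110.9 kg/h; sugar fraction = 0.323.

0.323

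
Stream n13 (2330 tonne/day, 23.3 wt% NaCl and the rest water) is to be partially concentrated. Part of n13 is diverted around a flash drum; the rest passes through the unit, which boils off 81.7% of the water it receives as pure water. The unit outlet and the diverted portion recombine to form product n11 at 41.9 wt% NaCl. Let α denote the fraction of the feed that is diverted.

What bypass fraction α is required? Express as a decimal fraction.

0.292

All 2330×0.233 = 542.89 tonne/day of NaCl reaches n11, so n11 = 542.89/0.419 = 1295.7 tonne/day and vapour = 1034.3 tonne/day.
The evaporator receives (1−α)·2330 of feed at 0.767 water and removes 0.817 of that water:
0.817×0.767×(1−α)×2330 = 1034.3
(1−α) = 1034.3/1460.1 = 0.7084;  α = 0.2916.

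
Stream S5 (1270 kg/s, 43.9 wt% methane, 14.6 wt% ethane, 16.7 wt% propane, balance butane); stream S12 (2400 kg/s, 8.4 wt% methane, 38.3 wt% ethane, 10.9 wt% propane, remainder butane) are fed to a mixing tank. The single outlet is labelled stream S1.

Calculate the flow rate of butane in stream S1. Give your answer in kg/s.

1333 kg/s

butane out = butane in = 1270×0.248 + 2400×0.424 = 1332.6 kg/s.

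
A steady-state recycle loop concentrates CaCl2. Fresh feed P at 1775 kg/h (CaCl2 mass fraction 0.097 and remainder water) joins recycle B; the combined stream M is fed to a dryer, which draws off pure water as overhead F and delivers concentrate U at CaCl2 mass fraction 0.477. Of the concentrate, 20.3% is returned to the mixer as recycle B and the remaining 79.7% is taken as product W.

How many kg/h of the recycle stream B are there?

Overall CaCl2 balance (none leaves overhead): CaCl2 in fresh feed = CaCl2 in product, i.e. 1775×0.097 = (1−0.203)·U·0.477.
U = 172.18/(0.477×0.797) = 452.89 kg/h.
Recycle B = 0.203×452.89 = 91.937 kg/h.

91.94 kg/h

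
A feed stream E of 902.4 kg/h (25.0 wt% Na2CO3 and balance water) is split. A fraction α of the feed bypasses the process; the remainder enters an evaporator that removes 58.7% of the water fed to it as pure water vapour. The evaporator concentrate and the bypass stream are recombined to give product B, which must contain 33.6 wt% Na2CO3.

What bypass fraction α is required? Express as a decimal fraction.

0.419

All 902.4×0.250 = 225.6 kg/h of Na2CO3 reaches B, so B = 225.6/0.336 = 671.43 kg/h and vapour = 230.97 kg/h.
The evaporator receives (1−α)·902.4 of feed at 0.750 water and removes 0.587 of that water:
0.587×0.750×(1−α)×902.4 = 230.97
(1−α) = 230.97/397.28 = 0.5814;  α = 0.4186.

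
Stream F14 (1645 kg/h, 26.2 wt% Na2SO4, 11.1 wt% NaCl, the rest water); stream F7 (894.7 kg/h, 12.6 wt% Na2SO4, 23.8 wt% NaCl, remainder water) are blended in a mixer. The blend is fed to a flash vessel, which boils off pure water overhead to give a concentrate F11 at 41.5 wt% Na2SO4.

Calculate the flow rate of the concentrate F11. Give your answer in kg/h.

1310 kg/h

Na2SO4 entering = 1645×0.262 + 894.7×0.126 = 543.72 kg/h.
All Na2SO4 reports to F11, so F11 = 543.72/0.415 = 1310.2 kg/h.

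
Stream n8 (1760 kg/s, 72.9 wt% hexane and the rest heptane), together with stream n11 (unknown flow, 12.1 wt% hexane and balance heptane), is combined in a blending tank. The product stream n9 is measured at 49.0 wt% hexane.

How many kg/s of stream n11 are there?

Let n11 be the unknown flow. Total out = 1760 + n11.
hexane balance: 1283 + 0.121·n11 = 0.490·(1760 + n11)
(0.121 − 0.490)·n11 = 0.490×1760 − 1283 = -420.64
n11 = -420.64 / -0.369 = 1139.9 kg/s

1140 kg/s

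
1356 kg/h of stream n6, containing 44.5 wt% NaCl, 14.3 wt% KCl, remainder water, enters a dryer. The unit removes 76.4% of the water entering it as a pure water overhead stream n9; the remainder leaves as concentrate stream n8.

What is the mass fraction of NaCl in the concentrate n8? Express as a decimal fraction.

0.649

NaCl is not removed: 1356×0.445 = 603.42 kg/h of NaCl enters n8.
water entering = 1356×0.412 = 558.67 kg/h; overhead removed = 0.764×558.67 = 426.83 kg/h.
Concentrate = 1356 − 426.83 = 929.17 kg/h.
Mass fraction = 603.42/929.17 = 0.649.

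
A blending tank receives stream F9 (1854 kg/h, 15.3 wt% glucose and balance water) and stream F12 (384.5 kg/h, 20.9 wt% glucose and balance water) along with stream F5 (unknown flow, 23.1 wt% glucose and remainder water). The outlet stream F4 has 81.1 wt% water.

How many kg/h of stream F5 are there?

1406 kg/h

Let F5 be the unknown flow. Total out = 2238.5 + F5.
water balance: 1874.5 + 0.769·F5 = 0.811·(2238.5 + F5)
(0.769 − 0.811)·F5 = 0.811×2238.5 − 1874.5 = -59.054
F5 = -59.054 / -0.042 = 1406 kg/h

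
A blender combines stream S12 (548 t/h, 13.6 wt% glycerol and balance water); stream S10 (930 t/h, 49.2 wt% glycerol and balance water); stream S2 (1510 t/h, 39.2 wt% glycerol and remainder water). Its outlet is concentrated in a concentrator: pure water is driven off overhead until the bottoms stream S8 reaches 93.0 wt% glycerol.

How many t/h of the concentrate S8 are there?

1209 t/h

glycerol entering = 548×0.136 + 930×0.492 + 1510×0.392 = 1124 t/h.
All glycerol reports to S8, so S8 = 1124/0.930 = 1208.6 t/h.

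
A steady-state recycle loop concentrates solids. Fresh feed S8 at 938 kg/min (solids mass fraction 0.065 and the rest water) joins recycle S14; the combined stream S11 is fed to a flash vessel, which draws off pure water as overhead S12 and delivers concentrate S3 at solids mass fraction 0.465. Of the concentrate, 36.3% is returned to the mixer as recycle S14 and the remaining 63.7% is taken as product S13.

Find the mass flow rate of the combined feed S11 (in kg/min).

Overall solids balance (none leaves overhead): solids in fresh feed = solids in product, i.e. 938×0.065 = (1−0.363)·S3·0.465.
S3 = 60.97/(0.465×0.637) = 205.84 kg/min.
Recycle S14 = 0.363×205.84 = 74.719 kg/min.
Combined feed S11 = 938 + 74.719 = 1012.7 kg/min.

1013 kg/min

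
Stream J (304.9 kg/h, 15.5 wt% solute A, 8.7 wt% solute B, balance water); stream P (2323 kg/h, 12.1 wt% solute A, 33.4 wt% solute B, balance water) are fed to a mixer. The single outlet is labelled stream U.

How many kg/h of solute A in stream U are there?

solute A out = solute A in = 304.9×0.155 + 2323×0.121 = 328.34 kg/h.

328.3 kg/h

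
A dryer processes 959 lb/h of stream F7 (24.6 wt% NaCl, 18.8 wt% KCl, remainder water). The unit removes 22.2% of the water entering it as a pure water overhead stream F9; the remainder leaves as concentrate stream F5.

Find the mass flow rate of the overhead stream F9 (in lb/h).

water entering = 959×0.566 = 542.79 lb/h; overhead removed = 0.222×542.79 = 120.5 lb/h.

120.5 lb/h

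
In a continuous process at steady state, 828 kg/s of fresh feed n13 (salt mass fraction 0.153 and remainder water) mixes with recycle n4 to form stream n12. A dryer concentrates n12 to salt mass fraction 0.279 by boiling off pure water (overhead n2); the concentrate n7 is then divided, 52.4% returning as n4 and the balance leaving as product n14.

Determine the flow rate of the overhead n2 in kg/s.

373.9 kg/s

Overall salt balance (none leaves overhead): salt in fresh feed = salt in product, i.e. 828×0.153 = (1−0.524)·n7·0.279.
n7 = 126.68/(0.279×0.476) = 953.92 kg/s.
Recycle n4 = 0.524×953.92 = 499.85 kg/s.
Combined feed n12 = 828 + 499.85 = 1327.9 kg/s.
Overhead n2 = n12 − n7 = 1327.9 − 953.92 = 373.94 kg/s.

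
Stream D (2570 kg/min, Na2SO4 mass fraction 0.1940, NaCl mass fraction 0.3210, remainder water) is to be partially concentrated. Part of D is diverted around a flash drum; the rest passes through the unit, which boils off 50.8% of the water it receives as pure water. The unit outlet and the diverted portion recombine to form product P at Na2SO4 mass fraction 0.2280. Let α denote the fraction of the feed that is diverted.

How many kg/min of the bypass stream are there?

All 2570×0.194 = 498.58 kg/min of Na2SO4 reaches P, so P = 498.58/0.228 = 2186.8 kg/min and vapour = 383.25 kg/min.
The evaporator receives (1−α)·2570 of feed at 0.485 water and removes 0.508 of that water:
0.508×0.485×(1−α)×2570 = 383.25
(1−α) = 383.25/633.2 = 0.6053;  α = 0.3947.
Bypass flow = 0.3947×2570 = 1014.5 kg/min.

1014 kg/min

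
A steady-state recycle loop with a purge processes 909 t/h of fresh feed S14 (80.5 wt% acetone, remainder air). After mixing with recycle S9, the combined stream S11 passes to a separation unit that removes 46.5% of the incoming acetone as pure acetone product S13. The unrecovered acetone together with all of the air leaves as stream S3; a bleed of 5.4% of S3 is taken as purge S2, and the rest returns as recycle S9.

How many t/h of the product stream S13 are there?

acetone in S11: m_A = 909×0.805 + (1−0.054)·(1−0.465)·m_A, so m_A = 731.75/0.4939 = 1481.6 t/h.
Product S13 = 0.465×1481.6 = 688.94 t/h.

688.9 t/h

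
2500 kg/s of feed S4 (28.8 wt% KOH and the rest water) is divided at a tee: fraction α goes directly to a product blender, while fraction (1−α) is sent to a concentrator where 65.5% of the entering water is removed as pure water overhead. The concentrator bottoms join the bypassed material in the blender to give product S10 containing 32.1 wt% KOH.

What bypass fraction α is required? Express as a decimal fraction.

All 2500×0.288 = 720 kg/s of KOH reaches S10, so S10 = 720/0.321 = 2243 kg/s and vapour = 257.01 kg/s.
The evaporator receives (1−α)·2500 of feed at 0.712 water and removes 0.655 of that water:
0.655×0.712×(1−α)×2500 = 257.01
(1−α) = 257.01/1165.9 = 0.2204;  α = 0.7796.

0.780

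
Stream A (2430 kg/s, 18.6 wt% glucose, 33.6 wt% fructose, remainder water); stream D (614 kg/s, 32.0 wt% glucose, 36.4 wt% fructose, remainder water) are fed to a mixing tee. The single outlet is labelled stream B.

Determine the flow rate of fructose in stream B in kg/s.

1040 kg/s

fructose out = fructose in = 2430×0.336 + 614×0.364 = 1040 kg/s.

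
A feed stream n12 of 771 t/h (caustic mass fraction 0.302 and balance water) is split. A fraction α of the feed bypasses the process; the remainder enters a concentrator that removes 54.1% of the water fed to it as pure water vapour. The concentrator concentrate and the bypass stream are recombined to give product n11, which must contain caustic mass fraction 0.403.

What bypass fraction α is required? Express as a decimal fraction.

All 771×0.302 = 232.84 t/h of caustic reaches n11, so n11 = 232.84/0.403 = 577.77 t/h and vapour = 193.23 t/h.
The evaporator receives (1−α)·771 of feed at 0.698 water and removes 0.541 of that water:
0.541×0.698×(1−α)×771 = 193.23
(1−α) = 193.23/291.14 = 0.6637;  α = 0.3363.

0.336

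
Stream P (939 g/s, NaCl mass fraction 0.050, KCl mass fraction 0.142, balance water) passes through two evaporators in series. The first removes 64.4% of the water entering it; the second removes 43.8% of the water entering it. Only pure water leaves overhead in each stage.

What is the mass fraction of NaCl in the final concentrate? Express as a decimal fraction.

water in feed = 939×0.808 = 758.71 g/s.
After stage 1: water left = (1−0.644)×758.71 = 270.1; stream total = 450.39 g/s.
After stage 2: water left = (1−0.438)×270.1 = 151.8; final concentrate = 332.09 g/s.
NaCl fraction = 46.95/332.09 = 0.141.

0.141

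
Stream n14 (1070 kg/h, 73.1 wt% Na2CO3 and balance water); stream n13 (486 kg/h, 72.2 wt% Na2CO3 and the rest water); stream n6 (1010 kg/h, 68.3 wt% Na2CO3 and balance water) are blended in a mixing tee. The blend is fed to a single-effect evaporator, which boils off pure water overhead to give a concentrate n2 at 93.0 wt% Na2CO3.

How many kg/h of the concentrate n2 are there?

1960 kg/h

Na2CO3 entering = 1070×0.731 + 486×0.722 + 1010×0.683 = 1822.9 kg/h.
All Na2CO3 reports to n2, so n2 = 1822.9/0.930 = 1960.1 kg/h.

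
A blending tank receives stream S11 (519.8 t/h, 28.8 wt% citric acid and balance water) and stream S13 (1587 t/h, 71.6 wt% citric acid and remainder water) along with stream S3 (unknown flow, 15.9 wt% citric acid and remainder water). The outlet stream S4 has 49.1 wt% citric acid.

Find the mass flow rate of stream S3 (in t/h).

Let S3 be the unknown flow. Total out = 2106.8 + S3.
citric acid balance: 1286 + 0.159·S3 = 0.491·(2106.8 + S3)
(0.159 − 0.491)·S3 = 0.491×2106.8 − 1286 = -251.56
S3 = -251.56 / -0.332 = 757.7 t/h

757.7 t/h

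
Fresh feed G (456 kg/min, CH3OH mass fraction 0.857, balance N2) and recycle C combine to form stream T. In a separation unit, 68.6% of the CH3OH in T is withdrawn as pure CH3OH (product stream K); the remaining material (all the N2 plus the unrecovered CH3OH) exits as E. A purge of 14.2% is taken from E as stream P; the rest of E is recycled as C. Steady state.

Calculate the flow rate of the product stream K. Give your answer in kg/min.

366.9 kg/min

CH3OH in T: m_A = 456×0.857 + (1−0.142)·(1−0.686)·m_A, so m_A = 390.79/0.7306 = 534.9 kg/min.
Product K = 0.686×534.9 = 366.94 kg/min.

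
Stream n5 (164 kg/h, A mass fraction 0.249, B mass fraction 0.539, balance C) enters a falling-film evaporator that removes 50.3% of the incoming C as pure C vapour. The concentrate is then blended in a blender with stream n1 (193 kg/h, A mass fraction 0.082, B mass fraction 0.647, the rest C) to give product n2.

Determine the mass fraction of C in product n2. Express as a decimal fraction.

Vapour removed = 0.503×0.212×164 = 17.488 kg/h; concentrate = 146.51 kg/h.
C reaching the mixer = 17.28 (from concentrate) + 193×0.271 = 69.583 kg/h.
Product flow = 146.51 + 193 = 339.51 kg/h; C fraction = 0.205.

0.205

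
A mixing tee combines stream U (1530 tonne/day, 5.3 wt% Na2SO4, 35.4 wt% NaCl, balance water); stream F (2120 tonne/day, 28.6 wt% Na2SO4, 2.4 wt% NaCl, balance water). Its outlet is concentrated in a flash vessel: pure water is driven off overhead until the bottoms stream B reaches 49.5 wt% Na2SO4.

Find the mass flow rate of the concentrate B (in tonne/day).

1389 tonne/day

Na2SO4 entering = 1530×0.053 + 2120×0.286 = 687.41 tonne/day.
All Na2SO4 reports to B, so B = 687.41/0.495 = 1388.7 tonne/day.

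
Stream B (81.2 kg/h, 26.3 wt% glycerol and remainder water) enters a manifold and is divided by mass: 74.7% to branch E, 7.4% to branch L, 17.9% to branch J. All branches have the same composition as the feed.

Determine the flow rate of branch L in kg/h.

6.009 kg/h

Branch L flow = 0.074×81.2 = 6.0088 kg/h.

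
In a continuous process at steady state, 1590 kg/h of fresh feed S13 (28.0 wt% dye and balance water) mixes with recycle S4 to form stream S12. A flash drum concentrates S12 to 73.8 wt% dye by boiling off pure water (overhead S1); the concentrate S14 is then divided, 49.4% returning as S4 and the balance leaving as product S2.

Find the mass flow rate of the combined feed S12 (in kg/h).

2179 kg/h

Overall dye balance (none leaves overhead): dye in fresh feed = dye in product, i.e. 1590×0.280 = (1−0.494)·S14·0.738.
S14 = 445.2/(0.738×0.506) = 1192.2 kg/h.
Recycle S4 = 0.494×1192.2 = 588.95 kg/h.
Combined feed S12 = 1590 + 588.95 = 2178.9 kg/h.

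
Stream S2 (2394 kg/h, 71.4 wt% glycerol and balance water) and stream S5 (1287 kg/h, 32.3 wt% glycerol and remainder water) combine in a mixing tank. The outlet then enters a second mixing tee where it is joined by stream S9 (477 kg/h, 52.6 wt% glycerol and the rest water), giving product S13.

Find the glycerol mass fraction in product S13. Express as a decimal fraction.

Overall, product flow = 4158 kg/h.
glycerol in = 2394×0.714 + 1287×0.323 + 477×0.526 = 2375.9 kg/h.
glycerol fraction in S13 = 0.5714.

0.5714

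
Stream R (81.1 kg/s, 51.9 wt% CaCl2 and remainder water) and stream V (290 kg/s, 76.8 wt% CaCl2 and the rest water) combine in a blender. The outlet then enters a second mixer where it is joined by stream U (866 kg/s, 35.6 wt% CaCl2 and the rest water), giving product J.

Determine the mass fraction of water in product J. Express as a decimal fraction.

Overall, product flow = 1237.1 kg/s.
water in = 81.1×0.481 + 290×0.232 + 866×0.644 = 663.99 kg/s.
water fraction in J = 0.537.

0.537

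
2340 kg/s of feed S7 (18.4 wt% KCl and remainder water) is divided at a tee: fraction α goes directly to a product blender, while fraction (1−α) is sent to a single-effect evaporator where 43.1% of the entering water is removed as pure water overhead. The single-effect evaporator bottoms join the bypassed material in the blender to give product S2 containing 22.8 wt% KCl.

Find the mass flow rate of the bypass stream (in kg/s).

1056 kg/s

All 2340×0.184 = 430.56 kg/s of KCl reaches S2, so S2 = 430.56/0.228 = 1888.4 kg/s and vapour = 451.58 kg/s.
The evaporator receives (1−α)·2340 of feed at 0.816 water and removes 0.431 of that water:
0.431×0.816×(1−α)×2340 = 451.58
(1−α) = 451.58/822.97 = 0.5487;  α = 0.4513.
Bypass flow = 0.4513×2340 = 1056 kg/s.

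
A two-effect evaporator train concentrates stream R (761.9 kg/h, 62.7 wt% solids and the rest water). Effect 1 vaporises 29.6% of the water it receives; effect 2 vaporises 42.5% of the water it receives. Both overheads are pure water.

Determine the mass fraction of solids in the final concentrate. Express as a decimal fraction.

water in feed = 761.9×0.373 = 284.19 kg/h.
After stage 1: water left = (1−0.296)×284.19 = 200.07; stream total = 677.78 kg/h.
After stage 2: water left = (1−0.425)×200.07 = 115.04; final concentrate = 592.75 kg/h.
solids fraction = 477.71/592.75 = 0.806.

0.806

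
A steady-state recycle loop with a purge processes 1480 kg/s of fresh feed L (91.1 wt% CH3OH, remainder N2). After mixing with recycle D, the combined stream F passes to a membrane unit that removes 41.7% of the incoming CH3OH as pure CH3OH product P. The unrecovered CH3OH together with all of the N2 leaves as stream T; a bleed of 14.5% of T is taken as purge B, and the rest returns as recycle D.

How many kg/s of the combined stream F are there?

N2 enters only via L and leaves only via the purge: 1480×0.089 = 0.145×(N2 in T), and the membrane unit passes all N2, so N2 in F = N2 in T = 908.41 kg/s.
CH3OH in F: m_A = 1480×0.911 + (1−0.145)·(1−0.417)·m_A, so m_A = 1348.3/0.5015 = 2688.3 kg/s.
F = 2688.3 + 908.41 = 3596.7 kg/s.

3597 kg/s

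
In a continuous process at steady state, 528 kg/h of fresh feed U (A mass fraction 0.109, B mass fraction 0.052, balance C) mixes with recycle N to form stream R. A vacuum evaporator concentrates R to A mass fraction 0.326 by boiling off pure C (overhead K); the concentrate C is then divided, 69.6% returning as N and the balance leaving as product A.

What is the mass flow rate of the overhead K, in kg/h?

351.5 kg/h

Overall A balance (none leaves overhead): A in fresh feed = A in product, i.e. 528×0.109 = (1−0.696)·C·0.326.
C = 57.552/(0.326×0.304) = 580.72 kg/h.
Recycle N = 0.696×580.72 = 404.18 kg/h.
Combined feed R = 528 + 404.18 = 932.18 kg/h.
Overhead K = R − C = 932.18 − 580.72 = 351.46 kg/h.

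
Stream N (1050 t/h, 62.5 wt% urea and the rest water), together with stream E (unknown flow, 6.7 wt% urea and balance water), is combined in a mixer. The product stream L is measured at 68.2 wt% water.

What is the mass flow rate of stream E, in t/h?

1284 t/h

Let E be the unknown flow. Total out = 1050 + E.
water balance: 393.75 + 0.933·E = 0.682·(1050 + E)
(0.933 − 0.682)·E = 0.682×1050 − 393.75 = 322.35
E = 322.35 / 0.251 = 1284.3 t/h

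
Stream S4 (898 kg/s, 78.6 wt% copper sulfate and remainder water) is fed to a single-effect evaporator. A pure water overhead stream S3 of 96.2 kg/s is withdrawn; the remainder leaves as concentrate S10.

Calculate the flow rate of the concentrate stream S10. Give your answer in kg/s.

801.8 kg/s

Concentrate = 898 − 96.2 = 801.8 kg/s.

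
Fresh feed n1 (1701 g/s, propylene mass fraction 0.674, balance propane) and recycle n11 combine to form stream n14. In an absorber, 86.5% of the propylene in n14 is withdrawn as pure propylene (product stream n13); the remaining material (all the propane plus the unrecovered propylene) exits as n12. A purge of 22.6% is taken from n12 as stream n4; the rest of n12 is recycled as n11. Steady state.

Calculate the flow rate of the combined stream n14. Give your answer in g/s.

propane enters only via n1 and leaves only via the purge: 1701×0.326 = 0.226×(propane in n12), and the absorber passes all propane, so propane in n14 = propane in n12 = 2453.7 g/s.
propylene in n14: m_A = 1701×0.674 + (1−0.226)·(1−0.865)·m_A, so m_A = 1146.5/0.8955 = 1280.2 g/s.
n14 = 1280.2 + 2453.7 = 3733.9 g/s.

3734 g/s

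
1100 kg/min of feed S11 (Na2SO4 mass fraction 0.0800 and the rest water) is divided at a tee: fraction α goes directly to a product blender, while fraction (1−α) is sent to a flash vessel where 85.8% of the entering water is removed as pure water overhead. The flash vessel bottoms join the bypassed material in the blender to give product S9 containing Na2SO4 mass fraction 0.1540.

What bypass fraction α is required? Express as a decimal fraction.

0.391

All 1100×0.080 = 88 kg/min of Na2SO4 reaches S9, so S9 = 88/0.154 = 571.43 kg/min and vapour = 528.57 kg/min.
The evaporator receives (1−α)·1100 of feed at 0.920 water and removes 0.858 of that water:
0.858×0.920×(1−α)×1100 = 528.57
(1−α) = 528.57/868.3 = 0.6087;  α = 0.3913.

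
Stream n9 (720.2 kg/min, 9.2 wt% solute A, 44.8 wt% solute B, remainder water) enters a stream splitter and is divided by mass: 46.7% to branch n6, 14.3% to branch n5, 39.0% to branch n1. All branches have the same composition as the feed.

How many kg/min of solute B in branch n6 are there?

150.7 kg/min

Branch n6 total = 0.467×720.2 = 336.33 kg/min.
solute B in n6 = 0.448×336.33 = 150.68 kg/min.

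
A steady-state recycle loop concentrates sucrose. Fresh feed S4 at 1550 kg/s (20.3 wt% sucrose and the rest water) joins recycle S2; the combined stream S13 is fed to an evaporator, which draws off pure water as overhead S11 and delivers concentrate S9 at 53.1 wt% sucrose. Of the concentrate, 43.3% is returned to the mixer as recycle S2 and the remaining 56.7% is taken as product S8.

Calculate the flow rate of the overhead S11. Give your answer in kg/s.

957.4 kg/s

Overall sucrose balance (none leaves overhead): sucrose in fresh feed = sucrose in product, i.e. 1550×0.203 = (1−0.433)·S9·0.531.
S9 = 314.65/(0.531×0.567) = 1045.1 kg/s.
Recycle S2 = 0.433×1045.1 = 452.52 kg/s.
Combined feed S13 = 1550 + 452.52 = 2002.5 kg/s.
Overhead S11 = S13 − S9 = 2002.5 − 1045.1 = 957.44 kg/s.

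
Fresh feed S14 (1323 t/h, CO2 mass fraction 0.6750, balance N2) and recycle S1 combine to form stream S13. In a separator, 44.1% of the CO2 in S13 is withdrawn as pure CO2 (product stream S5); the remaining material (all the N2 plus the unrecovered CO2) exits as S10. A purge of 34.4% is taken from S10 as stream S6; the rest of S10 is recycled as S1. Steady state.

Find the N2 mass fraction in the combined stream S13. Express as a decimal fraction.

0.4699

N2 enters only via S14 and leaves only via the purge: 1323×0.325 = 0.344×(N2 in S10), and the separator passes all N2, so N2 in S13 = N2 in S10 = 1249.9 t/h.
CO2 in S13: m_A = 1323×0.675 + (1−0.344)·(1−0.441)·m_A, so m_A = 893.03/0.6333 = 1410.1 t/h.
S13 = 1410.1 + 1249.9 = 2660 t/h.
N2 fraction in S13 = 1249.9/2660 = 0.4699.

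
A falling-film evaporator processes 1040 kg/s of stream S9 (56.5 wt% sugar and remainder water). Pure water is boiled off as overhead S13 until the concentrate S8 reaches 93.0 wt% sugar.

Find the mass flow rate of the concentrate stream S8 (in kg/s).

631.8 kg/s

sugar is conserved: 1040×0.565 = 587.6 kg/s all reports to the concentrate.
Concentrate = 587.6/(target fraction) = 631.83 kg/s.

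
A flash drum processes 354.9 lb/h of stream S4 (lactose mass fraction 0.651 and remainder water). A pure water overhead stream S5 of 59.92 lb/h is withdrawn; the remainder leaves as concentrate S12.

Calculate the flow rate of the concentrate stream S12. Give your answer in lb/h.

295 lb/h

Concentrate = 354.9 − 59.92 = 294.98 lb/h.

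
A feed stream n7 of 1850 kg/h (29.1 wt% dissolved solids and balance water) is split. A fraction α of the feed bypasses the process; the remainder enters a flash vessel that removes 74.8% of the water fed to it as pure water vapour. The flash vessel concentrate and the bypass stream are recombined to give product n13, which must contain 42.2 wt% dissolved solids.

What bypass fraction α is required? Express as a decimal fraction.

0.415

All 1850×0.291 = 538.35 kg/h of dissolved solids reaches n13, so n13 = 538.35/0.422 = 1275.7 kg/h and vapour = 574.29 kg/h.
The evaporator receives (1−α)·1850 of feed at 0.709 water and removes 0.748 of that water:
0.748×0.709×(1−α)×1850 = 574.29
(1−α) = 574.29/981.11 = 0.5853;  α = 0.4147.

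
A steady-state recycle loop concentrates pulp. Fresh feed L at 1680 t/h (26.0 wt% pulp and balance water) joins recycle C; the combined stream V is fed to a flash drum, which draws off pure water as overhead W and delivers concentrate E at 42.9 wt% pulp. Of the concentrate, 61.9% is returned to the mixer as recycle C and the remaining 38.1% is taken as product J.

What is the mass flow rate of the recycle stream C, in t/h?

1654 t/h

Overall pulp balance (none leaves overhead): pulp in fresh feed = pulp in product, i.e. 1680×0.260 = (1−0.619)·E·0.429.
E = 436.8/(0.429×0.381) = 2672.4 t/h.
Recycle C = 0.619×2672.4 = 1654.2 t/h.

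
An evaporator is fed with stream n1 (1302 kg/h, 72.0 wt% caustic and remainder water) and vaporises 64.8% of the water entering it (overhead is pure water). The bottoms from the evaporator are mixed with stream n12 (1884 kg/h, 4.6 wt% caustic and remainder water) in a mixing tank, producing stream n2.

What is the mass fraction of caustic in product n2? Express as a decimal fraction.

Vapour removed = 0.648×0.280×1302 = 236.23 kg/h; concentrate = 1065.8 kg/h.
caustic reaching the mixer = 937.44 (from concentrate) + 1884×0.046 = 1024.1 kg/h.
Product flow = 1065.8 + 1884 = 2949.8 kg/h; caustic fraction = 0.3472.

0.3472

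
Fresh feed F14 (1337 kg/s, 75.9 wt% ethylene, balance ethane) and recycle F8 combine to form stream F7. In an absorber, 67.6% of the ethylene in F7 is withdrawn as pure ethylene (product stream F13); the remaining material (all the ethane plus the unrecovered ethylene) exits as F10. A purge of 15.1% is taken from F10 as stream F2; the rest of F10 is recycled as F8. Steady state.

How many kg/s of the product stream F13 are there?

ethylene in F7: m_A = 1337×0.759 + (1−0.151)·(1−0.676)·m_A, so m_A = 1014.8/0.7249 = 1399.8 kg/s.
Product F13 = 0.676×1399.8 = 946.3 kg/s.

946.3 kg/s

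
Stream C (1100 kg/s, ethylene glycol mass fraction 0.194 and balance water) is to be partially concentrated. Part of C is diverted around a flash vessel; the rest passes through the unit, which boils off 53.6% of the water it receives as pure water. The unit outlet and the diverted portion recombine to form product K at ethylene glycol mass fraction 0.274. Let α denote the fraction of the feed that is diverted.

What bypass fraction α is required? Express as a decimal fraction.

0.324

All 1100×0.194 = 213.4 kg/s of ethylene glycol reaches K, so K = 213.4/0.274 = 778.83 kg/s and vapour = 321.17 kg/s.
The evaporator receives (1−α)·1100 of feed at 0.806 water and removes 0.536 of that water:
0.536×0.806×(1−α)×1100 = 321.17
(1−α) = 321.17/475.22 = 0.6758;  α = 0.3242.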